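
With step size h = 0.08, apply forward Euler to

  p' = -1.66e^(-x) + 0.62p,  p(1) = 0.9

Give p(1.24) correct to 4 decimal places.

Euler: p_{n+1} = p_n + h·f(x_n, p_n).
x=1.000000, p=0.900000: f=-0.052680 → p ← 0.900000 + 0.08·(-0.052680) = 0.895786
x=1.080000, p=0.895786: f=-0.008341 → p ← 0.895786 + 0.08·(-0.008341) = 0.895118
x=1.160000, p=0.895118: f=0.034586 → p ← 0.895118 + 0.08·0.034586 = 0.897885
p(1.24) ≈ 0.8979

0.8979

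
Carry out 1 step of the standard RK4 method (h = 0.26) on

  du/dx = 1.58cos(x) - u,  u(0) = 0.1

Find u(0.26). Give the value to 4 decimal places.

RK4: k1 = f(x_n, u_n); k2 = f(x_n + h/2, u_n + (h/2)·k1); k3 = f(x_n + h/2, u_n + (h/2)·k2); k4 = f(x_n + h, u_n + h·k3); u_{n+1} = u_n + (h/6)·(k1 + 2k2 + 2k3 + k4).
x=0.000000, u=0.100000:
  k1 = f(0.000000, 0.100000) = 1.480000
  k2 = f(0.130000, 0.292400) = 1.274268
  k3 = f(0.130000, 0.265655) = 1.301013
  k4 = f(0.260000, 0.438263) = 1.088633
  u ← 0.100000 + (0.26/6)·(k1 + 2k2 + 2k3 + k4) = 0.434498
u(0.26) ≈ 0.4345

0.4345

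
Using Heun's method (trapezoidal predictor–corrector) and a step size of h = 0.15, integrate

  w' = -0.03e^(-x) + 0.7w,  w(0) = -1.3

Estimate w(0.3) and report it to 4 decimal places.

Heun: k1 = f(x_n, w_n); k2 = f(x_n + h, w_n + h·k1); w_{n+1} = w_n + (h/2)·(k1 + k2).
x=0.000000, w=-1.300000:
  k1 = f(0.000000, -1.300000) = -0.940000
  k2 = f(0.150000, -1.441000) = -1.034521
  w ← -1.300000 + (0.15/2)·(-0.940000 + (-1.034521)) = -1.448089
x=0.150000, w=-1.448089:
  k1 = f(0.150000, -1.448089) = -1.039484
  k2 = f(0.300000, -1.604012) = -1.145033
  w ← -1.448089 + (0.15/2)·(-1.039484 + (-1.145033)) = -1.611928
w(0.3) ≈ -1.6119

-1.6119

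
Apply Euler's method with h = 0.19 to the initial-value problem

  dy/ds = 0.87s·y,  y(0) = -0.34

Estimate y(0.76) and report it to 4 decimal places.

-0.4078

Euler: y_{n+1} = y_n + h·f(s_n, y_n).
s=0.000000, y=-0.340000: f=0.000000 → y ← -0.340000 + 0.19·0.000000 = -0.340000
s=0.190000, y=-0.340000: f=-0.056202 → y ← -0.340000 + 0.19·(-0.056202) = -0.350678
s=0.380000, y=-0.350678: f=-0.115934 → y ← -0.350678 + 0.19·(-0.115934) = -0.372706
s=0.570000, y=-0.372706: f=-0.184825 → y ← -0.372706 + 0.19·(-0.184825) = -0.407823
y(0.76) ≈ -0.4078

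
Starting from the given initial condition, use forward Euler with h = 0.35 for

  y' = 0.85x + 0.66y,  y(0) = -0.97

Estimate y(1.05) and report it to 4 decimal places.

Euler: y_{n+1} = y_n + h·f(x_n, y_n).
x=0.000000, y=-0.970000: f=-0.640200 → y ← -0.970000 + 0.35·(-0.640200) = -1.194070
x=0.350000, y=-1.194070: f=-0.490586 → y ← -1.194070 + 0.35·(-0.490586) = -1.365775
x=0.700000, y=-1.365775: f=-0.306412 → y ← -1.365775 + 0.35·(-0.306412) = -1.473019
y(1.05) ≈ -1.4730

-1.4730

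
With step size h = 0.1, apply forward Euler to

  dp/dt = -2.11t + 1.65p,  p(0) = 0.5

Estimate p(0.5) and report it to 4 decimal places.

Euler: p_{n+1} = p_n + h·f(t_n, p_n).
t=0.000000, p=0.500000: f=0.825000 → p ← 0.500000 + 0.1·0.825000 = 0.582500
t=0.100000, p=0.582500: f=0.750125 → p ← 0.582500 + 0.1·0.750125 = 0.657513
t=0.200000, p=0.657513: f=0.662896 → p ← 0.657513 + 0.1·0.662896 = 0.723802
t=0.300000, p=0.723802: f=0.561273 → p ← 0.723802 + 0.1·0.561273 = 0.779929
t=0.400000, p=0.779929: f=0.442884 → p ← 0.779929 + 0.1·0.442884 = 0.824218
p(0.5) ≈ 0.8242

0.8242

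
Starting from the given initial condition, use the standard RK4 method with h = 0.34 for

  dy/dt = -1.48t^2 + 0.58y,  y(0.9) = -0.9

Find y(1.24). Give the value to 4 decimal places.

RK4: k1 = f(t_n, y_n); k2 = f(t_n + h/2, y_n + (h/2)·k1); k3 = f(t_n + h/2, y_n + (h/2)·k2); k4 = f(t_n + h, y_n + h·k3); y_{n+1} = y_n + (h/6)·(k1 + 2k2 + 2k3 + k4).
t=0.900000, y=-0.900000:
  k1 = f(0.900000, -0.900000) = -1.720800
  k2 = f(1.070000, -1.192536) = -2.386123
  k3 = f(1.070000, -1.305641) = -2.451724
  k4 = f(1.240000, -1.733586) = -3.281128
  y ← -0.900000 + (0.34/6)·(k1 + 2k2 + 2k3 + k4) = -1.731732
y(1.24) ≈ -1.7317

-1.7317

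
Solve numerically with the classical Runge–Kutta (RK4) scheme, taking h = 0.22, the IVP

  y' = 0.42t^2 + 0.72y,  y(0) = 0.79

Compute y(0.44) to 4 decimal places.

RK4: k1 = f(t_n, y_n); k2 = f(t_n + h/2, y_n + (h/2)·k1); k3 = f(t_n + h/2, y_n + (h/2)·k2); k4 = f(t_n + h, y_n + h·k3); y_{n+1} = y_n + (h/6)·(k1 + 2k2 + 2k3 + k4).
t=0.000000, y=0.790000:
  k1 = f(0.000000, 0.790000) = 0.568800
  k2 = f(0.110000, 0.852568) = 0.618931
  k3 = f(0.110000, 0.858082) = 0.622901
  k4 = f(0.220000, 0.927038) = 0.687796
  y ← 0.790000 + (0.22/6)·(k1 + 2k2 + 2k3 + k4) = 0.927143
t=0.220000, y=0.927143:
  k1 = f(0.220000, 0.927143) = 0.687871
  k2 = f(0.330000, 1.002809) = 0.767760
  k3 = f(0.330000, 1.011596) = 0.774087
  k4 = f(0.440000, 1.097442) = 0.871470
  y ← 0.927143 + (0.22/6)·(k1 + 2k2 + 2k3 + k4) = 1.097388
y(0.44) ≈ 1.0974

1.0974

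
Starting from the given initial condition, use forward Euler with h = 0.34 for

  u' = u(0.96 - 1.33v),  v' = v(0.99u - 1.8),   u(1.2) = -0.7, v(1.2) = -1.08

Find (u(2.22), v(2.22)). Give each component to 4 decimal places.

-2.3551, -0.0014

Euler on (u,v): u_{n+1} = u_n + h·u', v_{n+1} = v_n + h·v'.
1.200000: (-0.700000, -1.080000); f=(-1.677480, 2.692440) → (-1.270343, -0.164570)
1.540000: (-1.270343, -0.164570); f=(-1.497580, 0.503197) → (-1.779521, 0.006517)
1.880000: (-1.779521, 0.006517); f=(-1.692917, -0.023210) → (-2.355112, -0.001375)
(u(2.22), v(2.22)) ≈ (-2.3551, -0.0014)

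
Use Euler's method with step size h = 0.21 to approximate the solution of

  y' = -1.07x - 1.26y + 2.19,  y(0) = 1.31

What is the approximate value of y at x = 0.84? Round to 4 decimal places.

Euler: y_{n+1} = y_n + h·f(x_n, y_n).
x=0.000000, y=1.310000: f=0.539400 → y ← 1.310000 + 0.21·0.539400 = 1.423274
x=0.210000, y=1.423274: f=0.171975 → y ← 1.423274 + 0.21·0.171975 = 1.459389
x=0.420000, y=1.459389: f=-0.098230 → y ← 1.459389 + 0.21·(-0.098230) = 1.438760
x=0.630000, y=1.438760: f=-0.296938 → y ← 1.438760 + 0.21·(-0.296938) = 1.376403
y(0.84) ≈ 1.3764

1.3764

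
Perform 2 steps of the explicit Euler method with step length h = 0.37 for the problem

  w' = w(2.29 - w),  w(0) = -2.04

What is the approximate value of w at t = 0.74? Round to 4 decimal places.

-20.2318

Euler: w_{n+1} = w_n + h·f(t_n, w_n).
t=0.000000, w=-2.040000: f=-8.833200 → w ← -2.040000 + 0.37·(-8.833200) = -5.308284
t=0.370000, w=-5.308284: f=-40.333849 → w ← -5.308284 + 0.37·(-40.333849) = -20.231808
w(0.74) ≈ -20.2318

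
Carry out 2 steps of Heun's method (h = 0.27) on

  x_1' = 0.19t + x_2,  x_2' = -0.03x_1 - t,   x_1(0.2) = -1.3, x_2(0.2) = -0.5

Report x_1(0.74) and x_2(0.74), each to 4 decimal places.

Heun on (x_1,x_2): k1 = f(t_n, state_n); k2 = f(t_n + h, state_n + h·k1); state_{n+1} = state_n + (h/2)·(k1 + k2).
0.200000: (-1.300000, -0.500000)
  k1 = (-0.462000, -0.161000)
  predictor → (-1.424740, -0.543470)
  k2 = (-0.454170, -0.427258)
  → (-1.423683, -0.579415)
0.470000: (-1.423683, -0.579415)
  k1 = (-0.490115, -0.427290)
  predictor → (-1.556014, -0.694783)
  k2 = (-0.554183, -0.693320)
  → (-1.564663, -0.730697)
(x_1(0.74), x_2(0.74)) ≈ (-1.5647, -0.7307)

-1.5647, -0.7307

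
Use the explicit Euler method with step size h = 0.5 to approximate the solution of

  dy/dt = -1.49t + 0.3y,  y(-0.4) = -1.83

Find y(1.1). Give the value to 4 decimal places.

Euler: y_{n+1} = y_n + h·f(t_n, y_n).
t=-0.400000, y=-1.830000: f=0.047000 → y ← -1.830000 + 0.5·0.047000 = -1.806500
t=0.100000, y=-1.806500: f=-0.690950 → y ← -1.806500 + 0.5·(-0.690950) = -2.151975
t=0.600000, y=-2.151975: f=-1.539592 → y ← -2.151975 + 0.5·(-1.539592) = -2.921771
y(1.1) ≈ -2.9218

-2.9218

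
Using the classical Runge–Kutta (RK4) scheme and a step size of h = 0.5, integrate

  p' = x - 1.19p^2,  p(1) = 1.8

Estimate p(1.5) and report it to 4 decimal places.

RK4: k1 = f(x_n, p_n); k2 = f(x_n + h/2, p_n + (h/2)·k1); k3 = f(x_n + h/2, p_n + (h/2)·k2); k4 = f(x_n + h, p_n + h·k3); p_{n+1} = p_n + (h/6)·(k1 + 2k2 + 2k3 + k4).
x=1.000000, p=1.800000:
  k1 = f(1.000000, 1.800000) = -2.855600
  k2 = f(1.250000, 1.086100) = -0.153740
  k3 = f(1.250000, 1.761565) = -2.442703
  k4 = f(1.500000, 0.578649) = 1.101547
  p ← 1.800000 + (0.5/6)·(k1 + 2k2 + 2k3 + k4) = 1.221089
p(1.5) ≈ 1.2211

1.2211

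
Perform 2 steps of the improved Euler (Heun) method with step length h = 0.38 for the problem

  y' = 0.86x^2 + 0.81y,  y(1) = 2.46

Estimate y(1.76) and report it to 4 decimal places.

Heun: k1 = f(x_n, y_n); k2 = f(x_n + h, y_n + h·k1); y_{n+1} = y_n + (h/2)·(k1 + k2).
x=1.000000, y=2.460000:
  k1 = f(1.000000, 2.460000) = 2.852600
  k2 = f(1.380000, 3.543988) = 4.508414
  y ← 2.460000 + (0.38/2)·(2.852600 + 4.508414) = 3.858593
x=1.380000, y=3.858593:
  k1 = f(1.380000, 3.858593) = 4.763244
  k2 = f(1.760000, 5.668625) = 7.255523
  y ← 3.858593 + (0.38/2)·(4.763244 + 7.255523) = 6.142158
y(1.76) ≈ 6.1422

6.1422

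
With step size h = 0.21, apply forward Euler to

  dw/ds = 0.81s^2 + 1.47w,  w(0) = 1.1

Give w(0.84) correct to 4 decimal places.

Euler: w_{n+1} = w_n + h·f(s_n, w_n).
s=0.000000, w=1.100000: f=1.617000 → w ← 1.100000 + 0.21·1.617000 = 1.439570
s=0.210000, w=1.439570: f=2.151889 → w ← 1.439570 + 0.21·2.151889 = 1.891467
s=0.420000, w=1.891467: f=2.923340 → w ← 1.891467 + 0.21·2.923340 = 2.505368
s=0.630000, w=2.505368: f=4.004380 → w ← 2.505368 + 0.21·4.004380 = 3.346288
w(0.84) ≈ 3.3463

3.3463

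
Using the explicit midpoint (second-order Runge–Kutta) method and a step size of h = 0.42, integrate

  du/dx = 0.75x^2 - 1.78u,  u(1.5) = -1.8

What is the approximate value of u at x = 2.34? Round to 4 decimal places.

Midpoint: k1 = f(x_n, u_n); k2 = f(x_n + h/2, u_n + (h/2)·k1); u_{n+1} = u_n + h·k2.
x=1.500000, u=-1.800000:
  k1 = f(1.500000, -1.800000) = 4.891500
  k2 = f(1.710000, -0.772785) = 3.568632
  u ← -1.800000 + 0.42·3.568632 = -0.301174
x=1.920000, u=-0.301174:
  k1 = f(1.920000, -0.301174) = 3.300890
  k2 = f(2.130000, 0.392013) = 2.704893
  u ← -0.301174 + 0.42·2.704893 = 0.834880
u(2.34) ≈ 0.8349

0.8349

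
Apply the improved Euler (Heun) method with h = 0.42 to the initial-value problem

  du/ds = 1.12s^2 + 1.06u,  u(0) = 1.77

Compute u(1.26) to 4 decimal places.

Heun: k1 = f(s_n, u_n); k2 = f(s_n + h, u_n + h·k1); u_{n+1} = u_n + (h/2)·(k1 + k2).
s=0.000000, u=1.770000:
  k1 = f(0.000000, 1.770000) = 1.876200
  k2 = f(0.420000, 2.558004) = 2.909052
  u ← 1.770000 + (0.42/2)·(1.876200 + 2.909052) = 2.774903
s=0.420000, u=2.774903:
  k1 = f(0.420000, 2.774903) = 3.138965
  k2 = f(0.840000, 4.093268) = 5.129136
  u ← 2.774903 + (0.42/2)·(3.138965 + 5.129136) = 4.511204
s=0.840000, u=4.511204:
  k1 = f(0.840000, 4.511204) = 5.572149
  k2 = f(1.260000, 6.851507) = 9.040709
  u ← 4.511204 + (0.42/2)·(5.572149 + 9.040709) = 7.579904
u(1.26) ≈ 7.5799

7.5799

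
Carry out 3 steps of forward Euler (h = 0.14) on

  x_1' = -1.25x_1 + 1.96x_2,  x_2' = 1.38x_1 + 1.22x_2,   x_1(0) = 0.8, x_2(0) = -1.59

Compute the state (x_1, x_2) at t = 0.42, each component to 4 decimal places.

Euler on (x_1,x_2): x_1_{n+1} = x_1_n + h·x_1', x_2_{n+1} = x_2_n + h·x_2'.
0.000000: (0.800000, -1.590000); f=(-4.116400, -0.835800) → (0.223704, -1.707012)
0.140000: (0.223704, -1.707012); f=(-3.625374, -1.773843) → (-0.283848, -1.955350)
0.280000: (-0.283848, -1.955350); f=(-3.477676, -2.777238) → (-0.770723, -2.344163)
(x_1(0.42), x_2(0.42)) ≈ (-0.7707, -2.3442)

-0.7707, -2.3442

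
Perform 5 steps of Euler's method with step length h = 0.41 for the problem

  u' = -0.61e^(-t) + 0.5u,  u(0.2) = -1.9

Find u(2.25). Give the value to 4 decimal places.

Euler: u_{n+1} = u_n + h·f(t_n, u_n).
t=0.200000, u=-1.900000: f=-1.449426 → u ← -1.900000 + 0.41·(-1.449426) = -2.494265
t=0.610000, u=-2.494265: f=-1.578576 → u ← -2.494265 + 0.41·(-1.578576) = -3.141481
t=1.020000, u=-3.141481: f=-1.790703 → u ← -3.141481 + 0.41·(-1.790703) = -3.875669
t=1.430000, u=-3.875669: f=-2.083813 → u ← -3.875669 + 0.41·(-2.083813) = -4.730033
t=1.840000, u=-4.730033: f=-2.461895 → u ← -4.730033 + 0.41·(-2.461895) = -5.739409
u(2.25) ≈ -5.7394

-5.7394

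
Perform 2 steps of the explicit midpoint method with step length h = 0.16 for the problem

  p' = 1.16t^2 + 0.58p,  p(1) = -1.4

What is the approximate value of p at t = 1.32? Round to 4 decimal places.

Midpoint: k1 = f(t_n, p_n); k2 = f(t_n + h/2, p_n + (h/2)·k1); p_{n+1} = p_n + h·k2.
t=1.000000, p=-1.400000:
  k1 = f(1.000000, -1.400000) = 0.348000
  k2 = f(1.080000, -1.372160) = 0.557171
  p ← -1.400000 + 0.16·0.557171 = -1.310853
t=1.160000, p=-1.310853:
  k1 = f(1.160000, -1.310853) = 0.800601
  k2 = f(1.240000, -1.246804) = 1.060469
  p ← -1.310853 + 0.16·1.060469 = -1.141178
p(1.32) ≈ -1.1412

-1.1412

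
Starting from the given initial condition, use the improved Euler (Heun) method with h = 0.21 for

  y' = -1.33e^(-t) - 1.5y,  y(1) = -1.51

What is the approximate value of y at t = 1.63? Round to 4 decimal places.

-0.7363

Heun: k1 = f(t_n, y_n); k2 = f(t_n + h, y_n + h·k1); y_{n+1} = y_n + (h/2)·(k1 + k2).
t=1.000000, y=-1.510000:
  k1 = f(1.000000, -1.510000) = 1.775720
  k2 = f(1.210000, -1.137099) = 1.309046
  y ← -1.510000 + (0.21/2)·(1.775720 + 1.309046) = -1.186100
t=1.210000, y=-1.186100:
  k1 = f(1.210000, -1.186100) = 1.382547
  k2 = f(1.420000, -0.895765) = 1.022167
  y ← -1.186100 + (0.21/2)·(1.382547 + 1.022167) = -0.933605
t=1.420000, y=-0.933605:
  k1 = f(1.420000, -0.933605) = 1.078927
  k2 = f(1.630000, -0.707030) = 0.799958
  y ← -0.933605 + (0.21/2)·(1.078927 + 0.799958) = -0.736322
y(1.63) ≈ -0.7363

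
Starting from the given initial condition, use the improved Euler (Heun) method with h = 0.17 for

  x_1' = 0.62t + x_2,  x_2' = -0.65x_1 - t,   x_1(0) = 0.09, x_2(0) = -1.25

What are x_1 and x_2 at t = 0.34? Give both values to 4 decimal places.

-0.3035, -1.2825

Heun on (x_1,x_2): k1 = f(t_n, state_n); k2 = f(t_n + h, state_n + h·k1); state_{n+1} = state_n + (h/2)·(k1 + k2).
0.000000: (0.090000, -1.250000)
  k1 = (-1.250000, -0.058500)
  predictor → (-0.122500, -1.259945)
  k2 = (-1.154545, -0.090375)
  → (-0.114386, -1.262654)
0.170000: (-0.114386, -1.262654)
  k1 = (-1.157254, -0.095649)
  predictor → (-0.311120, -1.278915)
  k2 = (-1.068115, -0.137772)
  → (-0.303543, -1.282495)
(x_1(0.34), x_2(0.34)) ≈ (-0.3035, -1.2825)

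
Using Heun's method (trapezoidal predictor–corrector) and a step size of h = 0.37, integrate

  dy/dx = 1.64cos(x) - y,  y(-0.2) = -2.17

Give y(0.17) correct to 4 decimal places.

-1.0293

Heun: k1 = f(x_n, y_n); k2 = f(x_n + h, y_n + h·k1); y_{n+1} = y_n + (h/2)·(k1 + k2).
x=-0.200000, y=-2.170000:
  k1 = f(-0.200000, -2.170000) = 3.777309
  k2 = f(0.170000, -0.772396) = 2.388755
  y ← -2.170000 + (0.37/2)·(3.777309 + 2.388755) = -1.029278
y(0.17) ≈ -1.0293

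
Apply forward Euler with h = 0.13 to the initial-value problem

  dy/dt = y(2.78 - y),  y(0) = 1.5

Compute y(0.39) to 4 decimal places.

2.1893

Euler: y_{n+1} = y_n + h·f(t_n, y_n).
t=0.000000, y=1.500000: f=1.920000 → y ← 1.500000 + 0.13·1.920000 = 1.749600
t=0.130000, y=1.749600: f=1.802788 → y ← 1.749600 + 0.13·1.802788 = 1.983962
t=0.260000, y=1.983962: f=1.579309 → y ← 1.983962 + 0.13·1.579309 = 2.189273
y(0.39) ≈ 2.1893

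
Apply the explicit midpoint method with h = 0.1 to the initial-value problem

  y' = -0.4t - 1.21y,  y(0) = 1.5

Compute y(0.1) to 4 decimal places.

Midpoint: k1 = f(t_n, y_n); k2 = f(t_n + h/2, y_n + (h/2)·k1); y_{n+1} = y_n + h·k2.
t=0.000000, y=1.500000:
  k1 = f(0.000000, 1.500000) = -1.815000
  k2 = f(0.050000, 1.409250) = -1.725193
  y ← 1.500000 + 0.1·(-1.725193) = 1.327481
y(0.1) ≈ 1.3275

1.3275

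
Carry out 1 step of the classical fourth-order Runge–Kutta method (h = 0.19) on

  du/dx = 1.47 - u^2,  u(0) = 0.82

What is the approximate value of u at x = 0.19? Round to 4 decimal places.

RK4: k1 = f(x_n, u_n); k2 = f(x_n + h/2, u_n + (h/2)·k1); k3 = f(x_n + h/2, u_n + (h/2)·k2); k4 = f(x_n + h, u_n + h·k3); u_{n+1} = u_n + (h/6)·(k1 + 2k2 + 2k3 + k4).
x=0.000000, u=0.820000:
  k1 = f(0.000000, 0.820000) = 0.797600
  k2 = f(0.095000, 0.895772) = 0.667593
  k3 = f(0.095000, 0.883421) = 0.689567
  k4 = f(0.190000, 0.951018) = 0.565565
  u ← 0.820000 + (0.19/6)·(k1 + 2k2 + 2k3 + k4) = 0.949120
u(0.19) ≈ 0.9491

0.9491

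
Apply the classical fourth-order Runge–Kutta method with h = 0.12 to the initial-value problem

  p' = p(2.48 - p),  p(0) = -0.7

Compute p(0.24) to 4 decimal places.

-1.6472

RK4: k1 = f(t_n, p_n); k2 = f(t_n + h/2, p_n + (h/2)·k1); k3 = f(t_n + h/2, p_n + (h/2)·k2); k4 = f(t_n + h, p_n + h·k3); p_{n+1} = p_n + (h/6)·(k1 + 2k2 + 2k3 + k4).
t=0.000000, p=-0.700000:
  k1 = f(0.000000, -0.700000) = -2.226000
  k2 = f(0.060000, -0.833560) = -2.762051
  k3 = f(0.060000, -0.865723) = -2.896470
  k4 = f(0.120000, -1.047576) = -3.695406
  p ← -0.700000 + (0.12/6)·(k1 + 2k2 + 2k3 + k4) = -1.044769
t=0.120000, p=-1.044769:
  k1 = f(0.120000, -1.044769) = -3.682569
  k2 = f(0.180000, -1.265723) = -4.741048
  k3 = f(0.180000, -1.329232) = -5.063352
  k4 = f(0.240000, -1.652371) = -6.828211
  p ← -1.044769 + (0.12/6)·(k1 + 2k2 + 2k3 + k4) = -1.647161
p(0.24) ≈ -1.6472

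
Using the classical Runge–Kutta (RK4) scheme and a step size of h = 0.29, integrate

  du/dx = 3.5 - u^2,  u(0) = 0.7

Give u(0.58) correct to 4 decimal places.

1.6818

RK4: k1 = f(x_n, u_n); k2 = f(x_n + h/2, u_n + (h/2)·k1); k3 = f(x_n + h/2, u_n + (h/2)·k2); k4 = f(x_n + h, u_n + h·k3); u_{n+1} = u_n + (h/6)·(k1 + 2k2 + 2k3 + k4).
x=0.000000, u=0.700000:
  k1 = f(0.000000, 0.700000) = 3.010000
  k2 = f(0.145000, 1.136450) = 2.208481
  k3 = f(0.145000, 1.020230) = 2.459131
  k4 = f(0.290000, 1.413148) = 1.503013
  u ← 0.700000 + (0.29/6)·(k1 + 2k2 + 2k3 + k4) = 1.369331
x=0.290000, u=1.369331:
  k1 = f(0.290000, 1.369331) = 1.624931
  k2 = f(0.435000, 1.604947) = 0.924147
  k3 = f(0.435000, 1.503333) = 1.239991
  k4 = f(0.580000, 1.728929) = 0.510805
  u ← 1.369331 + (0.29/6)·(k1 + 2k2 + 2k3 + k4) = 1.681759
u(0.58) ≈ 1.6818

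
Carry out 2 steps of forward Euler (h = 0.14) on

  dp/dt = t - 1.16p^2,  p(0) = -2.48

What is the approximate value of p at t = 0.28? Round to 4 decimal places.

Euler: p_{n+1} = p_n + h·f(t_n, p_n).
t=0.000000, p=-2.480000: f=-7.134464 → p ← -2.480000 + 0.14·(-7.134464) = -3.478825
t=0.140000, p=-3.478825: f=-13.898579 → p ← -3.478825 + 0.14·(-13.898579) = -5.424626
p(0.28) ≈ -5.4246

-5.4246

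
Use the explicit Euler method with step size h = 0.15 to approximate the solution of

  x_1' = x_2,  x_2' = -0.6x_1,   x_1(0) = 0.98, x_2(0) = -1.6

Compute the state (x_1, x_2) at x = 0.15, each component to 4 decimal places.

0.7400, -1.6882

Euler on (x_1,x_2): x_1_{n+1} = x_1_n + h·x_1', x_2_{n+1} = x_2_n + h·x_2'.
0.000000: (0.980000, -1.600000); f=(-1.600000, -0.588000) → (0.740000, -1.688200)
(x_1(0.15), x_2(0.15)) ≈ (0.7400, -1.6882)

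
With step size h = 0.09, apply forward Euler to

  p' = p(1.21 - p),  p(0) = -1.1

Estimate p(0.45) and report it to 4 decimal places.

Euler: p_{n+1} = p_n + h·f(t_n, p_n).
t=0.000000, p=-1.100000: f=-2.541000 → p ← -1.100000 + 0.09·(-2.541000) = -1.328690
t=0.090000, p=-1.328690: f=-3.373132 → p ← -1.328690 + 0.09·(-3.373132) = -1.632272
t=0.180000, p=-1.632272: f=-4.639360 → p ← -1.632272 + 0.09·(-4.639360) = -2.049814
t=0.270000, p=-2.049814: f=-6.682014 → p ← -2.049814 + 0.09·(-6.682014) = -2.651196
t=0.360000, p=-2.651196: f=-10.236785 → p ← -2.651196 + 0.09·(-10.236785) = -3.572506
p(0.45) ≈ -3.5725

-3.5725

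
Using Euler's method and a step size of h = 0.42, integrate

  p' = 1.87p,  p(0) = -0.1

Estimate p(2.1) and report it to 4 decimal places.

-1.8142

Euler: p_{n+1} = p_n + h·f(t_n, p_n).
t=0.000000, p=-0.100000: f=-0.187000 → p ← -0.100000 + 0.42·(-0.187000) = -0.178540
t=0.420000, p=-0.178540: f=-0.333870 → p ← -0.178540 + 0.42·(-0.333870) = -0.318765
t=0.840000, p=-0.318765: f=-0.596091 → p ← -0.318765 + 0.42·(-0.596091) = -0.569124
t=1.260000, p=-0.569124: f=-1.064261 → p ← -0.569124 + 0.42·(-1.064261) = -1.016113
t=1.680000, p=-1.016113: f=-1.900132 → p ← -1.016113 + 0.42·(-1.900132) = -1.814169
p(2.1) ≈ -1.8142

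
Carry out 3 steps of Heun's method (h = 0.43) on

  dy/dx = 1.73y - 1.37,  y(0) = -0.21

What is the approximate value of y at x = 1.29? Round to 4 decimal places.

Heun: k1 = f(x_n, y_n); k2 = f(x_n + h, y_n + h·k1); y_{n+1} = y_n + (h/2)·(k1 + k2).
x=0.000000, y=-0.210000:
  k1 = f(0.000000, -0.210000) = -1.733300
  k2 = f(0.430000, -0.955319) = -3.022702
  y ← -0.210000 + (0.43/2)·(-1.733300 + (-3.022702)) = -1.232540
x=0.430000, y=-1.232540:
  k1 = f(0.430000, -1.232540) = -3.502295
  k2 = f(0.860000, -2.738527) = -6.107652
  y ← -1.232540 + (0.43/2)·(-3.502295 + (-6.107652)) = -3.298679
x=0.860000, y=-3.298679:
  k1 = f(0.860000, -3.298679) = -7.076715
  k2 = f(1.290000, -6.341666) = -12.341083
  y ← -3.298679 + (0.43/2)·(-7.076715 + (-12.341083)) = -7.473505
y(1.29) ≈ -7.4735

-7.4735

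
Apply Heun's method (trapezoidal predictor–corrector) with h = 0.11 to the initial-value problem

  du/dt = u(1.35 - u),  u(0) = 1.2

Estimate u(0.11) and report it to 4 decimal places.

Heun: k1 = f(t_n, u_n); k2 = f(t_n + h, u_n + h·k1); u_{n+1} = u_n + (h/2)·(k1 + k2).
t=0.000000, u=1.200000:
  k1 = f(0.000000, 1.200000) = 0.180000
  k2 = f(0.110000, 1.219800) = 0.158818
  u ← 1.200000 + (0.11/2)·(0.180000 + 0.158818) = 1.218635
u(0.11) ≈ 1.2186

1.2186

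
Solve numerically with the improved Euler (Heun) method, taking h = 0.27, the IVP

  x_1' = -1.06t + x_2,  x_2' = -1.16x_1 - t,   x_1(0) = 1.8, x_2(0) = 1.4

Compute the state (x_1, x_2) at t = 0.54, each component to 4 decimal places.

Heun on (x_1,x_2): k1 = f(t_n, state_n); k2 = f(t_n + h, state_n + h·k1); state_{n+1} = state_n + (h/2)·(k1 + k2).
0.000000: (1.800000, 1.400000)
  k1 = (1.400000, -2.088000)
  predictor → (2.178000, 0.836240)
  k2 = (0.550040, -2.796480)
  → (2.063255, 0.740595)
0.270000: (2.063255, 0.740595)
  k1 = (0.454395, -2.663376)
  predictor → (2.185942, 0.021484)
  k2 = (-0.550916, -3.075693)
  → (2.050225, -0.034179)
(x_1(0.54), x_2(0.54)) ≈ (2.0502, -0.0342)

2.0502, -0.0342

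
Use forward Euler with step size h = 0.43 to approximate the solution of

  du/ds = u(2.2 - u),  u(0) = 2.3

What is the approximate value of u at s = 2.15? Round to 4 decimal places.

2.2000

Euler: u_{n+1} = u_n + h·f(s_n, u_n).
s=0.000000, u=2.300000: f=-0.230000 → u ← 2.300000 + 0.43·(-0.230000) = 2.201100
s=0.430000, u=2.201100: f=-0.002421 → u ← 2.201100 + 0.43·(-0.002421) = 2.200059
s=0.860000, u=2.200059: f=-0.000130 → u ← 2.200059 + 0.43·(-0.000130) = 2.200003
s=1.290000, u=2.200003: f=-0.000007 → u ← 2.200003 + 0.43·(-0.000007) = 2.200000
s=1.720000, u=2.200000: f=0.000000 → u ← 2.200000 + 0.43·0.000000 = 2.200000
u(2.15) ≈ 2.2000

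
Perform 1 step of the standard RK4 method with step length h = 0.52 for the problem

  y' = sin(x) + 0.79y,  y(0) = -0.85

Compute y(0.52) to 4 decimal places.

RK4: k1 = f(x_n, y_n); k2 = f(x_n + h/2, y_n + (h/2)·k1); k3 = f(x_n + h/2, y_n + (h/2)·k2); k4 = f(x_n + h, y_n + h·k3); y_{n+1} = y_n + (h/6)·(k1 + 2k2 + 2k3 + k4).
x=0.000000, y=-0.850000:
  k1 = f(0.000000, -0.850000) = -0.671500
  k2 = f(0.260000, -1.024590) = -0.552346
  k3 = f(0.260000, -0.993610) = -0.527871
  k4 = f(0.520000, -1.124493) = -0.391469
  y ← -0.850000 + (0.52/6)·(k1 + 2k2 + 2k3 + k4) = -1.129362
y(0.52) ≈ -1.1294

-1.1294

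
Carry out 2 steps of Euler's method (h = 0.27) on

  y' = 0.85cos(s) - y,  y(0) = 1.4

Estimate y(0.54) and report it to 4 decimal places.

1.1348

Euler: y_{n+1} = y_n + h·f(s_n, y_n).
s=0.000000, y=1.400000: f=-0.550000 → y ← 1.400000 + 0.27·(-0.550000) = 1.251500
s=0.270000, y=1.251500: f=-0.432295 → y ← 1.251500 + 0.27·(-0.432295) = 1.134780
y(0.54) ≈ 1.1348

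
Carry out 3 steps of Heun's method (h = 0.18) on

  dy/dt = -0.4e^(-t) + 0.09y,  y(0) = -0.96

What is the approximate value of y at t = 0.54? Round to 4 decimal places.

Heun: k1 = f(t_n, y_n); k2 = f(t_n + h, y_n + h·k1); y_{n+1} = y_n + (h/2)·(k1 + k2).
t=0.000000, y=-0.960000:
  k1 = f(0.000000, -0.960000) = -0.486400
  k2 = f(0.180000, -1.047552) = -0.428388
  y ← -0.960000 + (0.18/2)·(-0.486400 + (-0.428388)) = -1.042331
t=0.180000, y=-1.042331:
  k1 = f(0.180000, -1.042331) = -0.427918
  k2 = f(0.360000, -1.119356) = -0.379813
  y ← -1.042331 + (0.18/2)·(-0.427918 + (-0.379813)) = -1.115027
t=0.360000, y=-1.115027:
  k1 = f(0.360000, -1.115027) = -0.379423
  k2 = f(0.540000, -1.183323) = -0.339598
  y ← -1.115027 + (0.18/2)·(-0.379423 + (-0.339598)) = -1.179739
y(0.54) ≈ -1.1797

-1.1797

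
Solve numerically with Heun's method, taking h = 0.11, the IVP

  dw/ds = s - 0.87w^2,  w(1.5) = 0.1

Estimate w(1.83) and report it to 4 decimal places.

0.6062

Heun: k1 = f(s_n, w_n); k2 = f(s_n + h, w_n + h·k1); w_{n+1} = w_n + (h/2)·(k1 + k2).
s=1.500000, w=0.100000:
  k1 = f(1.500000, 0.100000) = 1.491300
  k2 = f(1.610000, 0.264043) = 1.549345
  w ← 0.100000 + (0.11/2)·(1.491300 + 1.549345) = 0.267235
s=1.610000, w=0.267235:
  k1 = f(1.610000, 0.267235) = 1.547869
  k2 = f(1.720000, 0.437501) = 1.553476
  w ← 0.267235 + (0.11/2)·(1.547869 + 1.553476) = 0.437809
s=1.720000, w=0.437809:
  k1 = f(1.720000, 0.437809) = 1.553241
  k2 = f(1.830000, 0.608666) = 1.507687
  w ← 0.437809 + (0.11/2)·(1.553241 + 1.507687) = 0.606160
w(1.83) ≈ 0.6062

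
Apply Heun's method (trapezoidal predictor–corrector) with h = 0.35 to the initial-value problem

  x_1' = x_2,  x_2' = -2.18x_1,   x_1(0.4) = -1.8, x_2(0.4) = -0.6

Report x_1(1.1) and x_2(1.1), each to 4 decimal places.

Heun on (x_1,x_2): k1 = f(s_n, state_n); k2 = f(s_n + h, state_n + h·k1); state_{n+1} = state_n + (h/2)·(k1 + k2).
0.400000: (-1.800000, -0.600000)
  k1 = (-0.600000, 3.924000)
  predictor → (-2.010000, 0.773400)
  k2 = (0.773400, 4.381800)
  → (-1.769655, 0.853515)
0.750000: (-1.769655, 0.853515)
  k1 = (0.853515, 3.857848)
  predictor → (-1.470925, 2.203762)
  k2 = (2.203762, 3.206616)
  → (-1.234632, 2.089796)
(x_1(1.1), x_2(1.1)) ≈ (-1.2346, 2.0898)

-1.2346, 2.0898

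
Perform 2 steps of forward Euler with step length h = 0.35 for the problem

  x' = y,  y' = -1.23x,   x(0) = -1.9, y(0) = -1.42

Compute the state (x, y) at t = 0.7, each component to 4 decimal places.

-2.6077, 0.4299

Euler on (x,y): x_{n+1} = x_n + h·x', y_{n+1} = y_n + h·y'.
0.000000: (-1.900000, -1.420000); f=(-1.420000, 2.337000) → (-2.397000, -0.602050)
0.350000: (-2.397000, -0.602050); f=(-0.602050, 2.948310) → (-2.607717, 0.429858)
(x(0.7), y(0.7)) ≈ (-2.6077, 0.4299)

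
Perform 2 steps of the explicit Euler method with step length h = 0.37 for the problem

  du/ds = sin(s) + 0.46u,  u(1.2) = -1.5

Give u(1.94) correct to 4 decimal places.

-1.2805

Euler: u_{n+1} = u_n + h·f(s_n, u_n).
s=1.200000, u=-1.500000: f=0.242039 → u ← -1.500000 + 0.37·0.242039 = -1.410446
s=1.570000, u=-1.410446: f=0.351195 → u ← -1.410446 + 0.37·0.351195 = -1.280503
u(1.94) ≈ -1.2805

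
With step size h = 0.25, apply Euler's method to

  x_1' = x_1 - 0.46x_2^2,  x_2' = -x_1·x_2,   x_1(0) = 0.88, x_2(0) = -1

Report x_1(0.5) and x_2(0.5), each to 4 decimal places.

Euler on (x_1,x_2): x_1_{n+1} = x_1_n + h·x_1', x_2_{n+1} = x_2_n + h·x_2'.
0.000000: (0.880000, -1.000000); f=(0.420000, 0.880000) → (0.985000, -0.780000)
0.250000: (0.985000, -0.780000); f=(0.705136, 0.768300) → (1.161284, -0.587925)
(x_1(0.5), x_2(0.5)) ≈ (1.1613, -0.5879)

1.1613, -0.5879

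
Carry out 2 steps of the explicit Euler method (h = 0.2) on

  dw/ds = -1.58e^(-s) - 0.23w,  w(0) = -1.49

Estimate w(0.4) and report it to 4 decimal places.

Euler: w_{n+1} = w_n + h·f(s_n, w_n).
s=0.000000, w=-1.490000: f=-1.237300 → w ← -1.490000 + 0.2·(-1.237300) = -1.737460
s=0.200000, w=-1.737460: f=-0.893979 → w ← -1.737460 + 0.2·(-0.893979) = -1.916256
w(0.4) ≈ -1.9163

-1.9163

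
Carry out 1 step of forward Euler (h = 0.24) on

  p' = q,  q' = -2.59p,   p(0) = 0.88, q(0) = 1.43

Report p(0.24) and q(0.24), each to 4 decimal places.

Euler on (p,q): p_{n+1} = p_n + h·p', q_{n+1} = q_n + h·q'.
0.000000: (0.880000, 1.430000); f=(1.430000, -2.279200) → (1.223200, 0.882992)
(p(0.24), q(0.24)) ≈ (1.2232, 0.8830)

1.2232, 0.8830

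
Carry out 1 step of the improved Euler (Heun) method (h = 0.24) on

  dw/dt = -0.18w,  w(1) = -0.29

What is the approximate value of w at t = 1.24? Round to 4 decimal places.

Heun: k1 = f(t_n, w_n); k2 = f(t_n + h, w_n + h·k1); w_{n+1} = w_n + (h/2)·(k1 + k2).
t=1.000000, w=-0.290000:
  k1 = f(1.000000, -0.290000) = 0.052200
  k2 = f(1.240000, -0.277472) = 0.049945
  w ← -0.290000 + (0.24/2)·(0.052200 + 0.049945) = -0.277743
w(1.24) ≈ -0.2777

-0.2777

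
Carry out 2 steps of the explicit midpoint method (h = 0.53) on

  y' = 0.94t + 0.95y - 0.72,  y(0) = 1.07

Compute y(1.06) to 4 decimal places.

Midpoint: k1 = f(t_n, y_n); k2 = f(t_n + h/2, y_n + (h/2)·k1); y_{n+1} = y_n + h·k2.
t=0.000000, y=1.070000:
  k1 = f(0.000000, 1.070000) = 0.296500
  k2 = f(0.265000, 1.148572) = 0.620244
  y ← 1.070000 + 0.53·0.620244 = 1.398729
t=0.530000, y=1.398729:
  k1 = f(0.530000, 1.398729) = 1.106993
  k2 = f(0.795000, 1.692082) = 1.634778
  y ← 1.398729 + 0.53·1.634778 = 2.265162
y(1.06) ≈ 2.2652

2.2652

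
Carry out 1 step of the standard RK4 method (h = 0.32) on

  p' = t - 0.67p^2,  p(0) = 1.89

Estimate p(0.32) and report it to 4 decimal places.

1.3871

RK4: k1 = f(t_n, p_n); k2 = f(t_n + h/2, p_n + (h/2)·k1); k3 = f(t_n + h/2, p_n + (h/2)·k2); k4 = f(t_n + h, p_n + h·k3); p_{n+1} = p_n + (h/6)·(k1 + 2k2 + 2k3 + k4).
t=0.000000, p=1.890000:
  k1 = f(0.000000, 1.890000) = -2.393307
  k2 = f(0.160000, 1.507071) = -1.361746
  k3 = f(0.160000, 1.672121) = -1.713312
  k4 = f(0.320000, 1.341740) = -0.886179
  p ← 1.890000 + (0.32/6)·(k1 + 2k2 + 2k3 + k4) = 1.387088
p(0.32) ≈ 1.3871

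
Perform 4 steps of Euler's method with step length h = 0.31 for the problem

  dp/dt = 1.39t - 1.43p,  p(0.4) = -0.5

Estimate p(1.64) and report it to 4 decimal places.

0.8943

Euler: p_{n+1} = p_n + h·f(t_n, p_n).
t=0.400000, p=-0.500000: f=1.271000 → p ← -0.500000 + 0.31·1.271000 = -0.105990
t=0.710000, p=-0.105990: f=1.138466 → p ← -0.105990 + 0.31·1.138466 = 0.246934
t=1.020000, p=0.246934: f=1.064684 → p ← 0.246934 + 0.31·1.064684 = 0.576986
t=1.330000, p=0.576986: f=1.023610 → p ← 0.576986 + 0.31·1.023610 = 0.894305
p(1.64) ≈ 0.8943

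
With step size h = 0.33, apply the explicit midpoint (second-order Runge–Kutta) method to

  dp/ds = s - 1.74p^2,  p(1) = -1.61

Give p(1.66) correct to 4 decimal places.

-43.0399

Midpoint: k1 = f(s_n, p_n); k2 = f(s_n + h/2, p_n + (h/2)·k1); p_{n+1} = p_n + h·k2.
s=1.000000, p=-1.610000:
  k1 = f(1.000000, -1.610000) = -3.510254
  k2 = f(1.165000, -2.189192) = -7.174057
  p ← -1.610000 + 0.33·(-7.174057) = -3.977439
s=1.330000, p=-3.977439:
  k1 = f(1.330000, -3.977439) = -26.196832
  k2 = f(1.495000, -8.299916) = -118.371170
  p ← -3.977439 + 0.33·(-118.371170) = -43.039925
p(1.66) ≈ -43.0399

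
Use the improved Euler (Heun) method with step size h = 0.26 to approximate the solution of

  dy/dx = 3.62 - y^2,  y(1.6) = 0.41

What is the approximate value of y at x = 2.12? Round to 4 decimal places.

1.5001

Heun: k1 = f(x_n, y_n); k2 = f(x_n + h, y_n + h·k1); y_{n+1} = y_n + (h/2)·(k1 + k2).
x=1.600000, y=0.410000:
  k1 = f(1.600000, 0.410000) = 3.451900
  k2 = f(1.860000, 1.307494) = 1.910459
  y ← 0.410000 + (0.26/2)·(3.451900 + 1.910459) = 1.107107
x=1.860000, y=1.107107:
  k1 = f(1.860000, 1.107107) = 2.394315
  k2 = f(2.120000, 1.729629) = 0.628385
  y ← 1.107107 + (0.26/2)·(2.394315 + 0.628385) = 1.500058
y(2.12) ≈ 1.5001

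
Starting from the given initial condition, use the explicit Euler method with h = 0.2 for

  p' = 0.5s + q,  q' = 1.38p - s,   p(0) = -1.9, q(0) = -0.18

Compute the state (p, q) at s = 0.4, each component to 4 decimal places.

-2.0569, -1.2787

Euler on (p,q): p_{n+1} = p_n + h·p', q_{n+1} = q_n + h·q'.
0.000000: (-1.900000, -0.180000); f=(-0.180000, -2.622000) → (-1.936000, -0.704400)
0.200000: (-1.936000, -0.704400); f=(-0.604400, -2.871680) → (-2.056880, -1.278736)
(p(0.4), q(0.4)) ≈ (-2.0569, -1.2787)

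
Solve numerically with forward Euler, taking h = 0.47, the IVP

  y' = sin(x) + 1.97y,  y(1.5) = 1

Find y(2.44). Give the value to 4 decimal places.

Euler: y_{n+1} = y_n + h·f(x_n, y_n).
x=1.500000, y=1.000000: f=2.967495 → y ← 1.000000 + 0.47·2.967495 = 2.394723
x=1.970000, y=2.394723: f=5.638974 → y ← 2.394723 + 0.47·5.638974 = 5.045041
y(2.44) ≈ 5.0450

5.0450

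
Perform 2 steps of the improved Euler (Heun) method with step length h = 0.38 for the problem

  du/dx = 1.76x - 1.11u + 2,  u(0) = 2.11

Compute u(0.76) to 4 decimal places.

Heun: k1 = f(x_n, u_n); k2 = f(x_n + h, u_n + h·k1); u_{n+1} = u_n + (h/2)·(k1 + k2).
x=0.000000, u=2.110000:
  k1 = f(0.000000, 2.110000) = -0.342100
  k2 = f(0.380000, 1.980002) = 0.470998
  u ← 2.110000 + (0.38/2)·(-0.342100 + 0.470998) = 2.134491
x=0.380000, u=2.134491:
  k1 = f(0.380000, 2.134491) = 0.299515
  k2 = f(0.760000, 2.248306) = 0.841980
  u ← 2.134491 + (0.38/2)·(0.299515 + 0.841980) = 2.351375
u(0.76) ≈ 2.3514

2.3514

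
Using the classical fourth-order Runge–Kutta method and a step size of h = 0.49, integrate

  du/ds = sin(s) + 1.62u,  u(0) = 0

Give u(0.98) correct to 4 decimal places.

RK4: k1 = f(s_n, u_n); k2 = f(s_n + h/2, u_n + (h/2)·k1); k3 = f(s_n + h/2, u_n + (h/2)·k2); k4 = f(s_n + h, u_n + h·k3); u_{n+1} = u_n + (h/6)·(k1 + 2k2 + 2k3 + k4).
s=0.000000, u=0.000000:
  k1 = f(0.000000, 0.000000) = 0.000000
  k2 = f(0.245000, 0.000000) = 0.242556
  k3 = f(0.245000, 0.059426) = 0.338827
  k4 = f(0.490000, 0.166025) = 0.739587
  u ← 0.000000 + (0.49/6)·(k1 + 2k2 + 2k3 + k4) = 0.155359
s=0.490000, u=0.155359:
  k1 = f(0.490000, 0.155359) = 0.722307
  k2 = f(0.735000, 0.332324) = 1.208952
  k3 = f(0.735000, 0.451552) = 1.402102
  k4 = f(0.980000, 0.842389) = 2.195167
  u ← 0.155359 + (0.49/6)·(k1 + 2k2 + 2k3 + k4) = 0.820091
u(0.98) ≈ 0.8201

0.8201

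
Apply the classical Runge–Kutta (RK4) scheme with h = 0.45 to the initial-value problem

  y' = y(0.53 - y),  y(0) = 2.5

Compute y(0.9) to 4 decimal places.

1.0237

RK4: k1 = f(s_n, y_n); k2 = f(s_n + h/2, y_n + (h/2)·k1); k3 = f(s_n + h/2, y_n + (h/2)·k2); k4 = f(s_n + h, y_n + h·k3); y_{n+1} = y_n + (h/6)·(k1 + 2k2 + 2k3 + k4).
s=0.000000, y=2.500000:
  k1 = f(0.000000, 2.500000) = -4.925000
  k2 = f(0.225000, 1.391875) = -1.199622
  k3 = f(0.225000, 2.230085) = -3.791334
  k4 = f(0.450000, 0.793900) = -0.209510
  y ← 2.500000 + (0.45/6)·(k1 + 2k2 + 2k3 + k4) = 1.366268
s=0.450000, y=1.366268:
  k1 = f(0.450000, 1.366268) = -1.142567
  k2 = f(0.675000, 1.109191) = -0.642433
  k3 = f(0.675000, 1.221721) = -0.845090
  k4 = f(0.900000, 0.985978) = -0.449584
  y ← 1.366268 + (0.45/6)·(k1 + 2k2 + 2k3 + k4) = 1.023729
y(0.9) ≈ 1.0237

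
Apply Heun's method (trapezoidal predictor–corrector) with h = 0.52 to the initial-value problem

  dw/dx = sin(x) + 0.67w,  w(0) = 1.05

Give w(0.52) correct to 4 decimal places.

Heun: k1 = f(x_n, w_n); k2 = f(x_n + h, w_n + h·k1); w_{n+1} = w_n + (h/2)·(k1 + k2).
x=0.000000, w=1.050000:
  k1 = f(0.000000, 1.050000) = 0.703500
  k2 = f(0.520000, 1.415820) = 1.445480
  w ← 1.050000 + (0.52/2)·(0.703500 + 1.445480) = 1.608735
w(0.52) ≈ 1.6087

1.6087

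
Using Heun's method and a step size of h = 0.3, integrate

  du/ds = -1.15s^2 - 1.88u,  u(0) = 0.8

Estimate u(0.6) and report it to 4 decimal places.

0.2052

Heun: k1 = f(s_n, u_n); k2 = f(s_n + h, u_n + h·k1); u_{n+1} = u_n + (h/2)·(k1 + k2).
s=0.000000, u=0.800000:
  k1 = f(0.000000, 0.800000) = -1.504000
  k2 = f(0.300000, 0.348800) = -0.759244
  u ← 0.800000 + (0.3/2)·(-1.504000 + (-0.759244)) = 0.460513
s=0.300000, u=0.460513:
  k1 = f(0.300000, 0.460513) = -0.969265
  k2 = f(0.600000, 0.169734) = -0.733100
  u ← 0.460513 + (0.3/2)·(-0.969265 + (-0.733100)) = 0.205159
u(0.6) ≈ 0.2052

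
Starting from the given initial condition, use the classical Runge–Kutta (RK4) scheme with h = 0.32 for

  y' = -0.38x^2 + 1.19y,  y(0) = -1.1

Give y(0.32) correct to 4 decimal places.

-1.6143

RK4: k1 = f(x_n, y_n); k2 = f(x_n + h/2, y_n + (h/2)·k1); k3 = f(x_n + h/2, y_n + (h/2)·k2); k4 = f(x_n + h, y_n + h·k3); y_{n+1} = y_n + (h/6)·(k1 + 2k2 + 2k3 + k4).
x=0.000000, y=-1.100000:
  k1 = f(0.000000, -1.100000) = -1.309000
  k2 = f(0.160000, -1.309440) = -1.567962
  k3 = f(0.160000, -1.350874) = -1.617268
  k4 = f(0.320000, -1.617526) = -1.963768
  y ← -1.100000 + (0.32/6)·(k1 + 2k2 + 2k3 + k4) = -1.614305
y(0.32) ≈ -1.6143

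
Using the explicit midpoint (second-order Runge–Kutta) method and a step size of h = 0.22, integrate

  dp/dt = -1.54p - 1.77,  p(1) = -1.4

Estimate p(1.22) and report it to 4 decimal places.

-1.3295

Midpoint: k1 = f(t_n, p_n); k2 = f(t_n + h/2, p_n + (h/2)·k1); p_{n+1} = p_n + h·k2.
t=1.000000, p=-1.400000:
  k1 = f(1.000000, -1.400000) = 0.386000
  k2 = f(1.110000, -1.357540) = 0.320612
  p ← -1.400000 + 0.22·0.320612 = -1.329465
p(1.22) ≈ -1.3295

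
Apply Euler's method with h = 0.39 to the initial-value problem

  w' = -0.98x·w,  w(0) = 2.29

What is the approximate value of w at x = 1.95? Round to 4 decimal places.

Euler: w_{n+1} = w_n + h·f(x_n, w_n).
x=0.000000, w=2.290000: f=0.000000 → w ← 2.290000 + 0.39·0.000000 = 2.290000
x=0.390000, w=2.290000: f=-0.875238 → w ← 2.290000 + 0.39·(-0.875238) = 1.948657
x=0.780000, w=1.948657: f=-1.489554 → w ← 1.948657 + 0.39·(-1.489554) = 1.367731
x=1.170000, w=1.367731: f=-1.568241 → w ← 1.367731 + 0.39·(-1.568241) = 0.756117
x=1.560000, w=0.756117: f=-1.155952 → w ← 0.756117 + 0.39·(-1.155952) = 0.305296
w(1.95) ≈ 0.3053

0.3053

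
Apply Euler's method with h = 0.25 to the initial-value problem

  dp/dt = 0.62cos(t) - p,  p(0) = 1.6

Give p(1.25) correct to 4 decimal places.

0.7374

Euler: p_{n+1} = p_n + h·f(t_n, p_n).
t=0.000000, p=1.600000: f=-0.980000 → p ← 1.600000 + 0.25·(-0.980000) = 1.355000
t=0.250000, p=1.355000: f=-0.754274 → p ← 1.355000 + 0.25·(-0.754274) = 1.166431
t=0.500000, p=1.166431: f=-0.622330 → p ← 1.166431 + 0.25·(-0.622330) = 1.010849
t=0.750000, p=1.010849: f=-0.557202 → p ← 1.010849 + 0.25·(-0.557202) = 0.871548
t=1.000000, p=0.871548: f=-0.536561 → p ← 0.871548 + 0.25·(-0.536561) = 0.737408
p(1.25) ≈ 0.7374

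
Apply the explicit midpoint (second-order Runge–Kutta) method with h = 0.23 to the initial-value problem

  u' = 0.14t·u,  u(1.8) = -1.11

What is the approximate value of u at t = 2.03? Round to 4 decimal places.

Midpoint: k1 = f(t_n, u_n); k2 = f(t_n + h/2, u_n + (h/2)·k1); u_{n+1} = u_n + h·k2.
t=1.800000, u=-1.110000:
  k1 = f(1.800000, -1.110000) = -0.279720
  k2 = f(1.915000, -1.142168) = -0.306215
  u ← -1.110000 + 0.23·(-0.306215) = -1.180429
u(2.03) ≈ -1.1804

-1.1804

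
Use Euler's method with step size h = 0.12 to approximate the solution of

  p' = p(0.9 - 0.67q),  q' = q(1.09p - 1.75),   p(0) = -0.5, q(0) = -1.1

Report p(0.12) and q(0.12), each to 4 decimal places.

Euler on (p,q): p_{n+1} = p_n + h·p', q_{n+1} = q_n + h·q'.
0.000000: (-0.500000, -1.100000); f=(-0.818500, 2.524500) → (-0.598220, -0.797060)
(p(0.12), q(0.12)) ≈ (-0.5982, -0.7971)

-0.5982, -0.7971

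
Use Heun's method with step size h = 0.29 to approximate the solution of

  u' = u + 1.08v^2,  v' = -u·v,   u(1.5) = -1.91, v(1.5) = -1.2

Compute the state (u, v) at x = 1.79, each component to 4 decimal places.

Heun on (u,v): k1 = f(x_n, state_n); k2 = f(x_n + h, state_n + h·k1); state_{n+1} = state_n + (h/2)·(k1 + k2).
1.500000: (-1.910000, -1.200000)
  k1 = (-0.354800, -2.292000)
  predictor → (-2.012892, -1.864680)
  k2 = (1.742302, -3.753399)
  → (-1.708812, -2.076583)
(u(1.79), v(1.79)) ≈ (-1.7088, -2.0766)

-1.7088, -2.0766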